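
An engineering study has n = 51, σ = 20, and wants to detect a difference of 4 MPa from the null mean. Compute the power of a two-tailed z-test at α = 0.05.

SE = σ/√n = 20/√51 = 2.801. Non-centrality λ = d/SE = 4/2.801 = 1.428. Power ≈ Φ(λ - z_{α/2}) = Φ(1.428 - 1.96) = Φ(-0.532) = 0.297.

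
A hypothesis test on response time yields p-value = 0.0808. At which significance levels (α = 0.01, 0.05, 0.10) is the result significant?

p = 0.0808. Significant at: α = 0.1.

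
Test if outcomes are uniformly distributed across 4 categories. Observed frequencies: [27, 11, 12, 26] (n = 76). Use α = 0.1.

Expected = 19 each. χ² = Σ(O-E)²/E = 11.895. df = 3, critical value = 6.251. Reject H₀.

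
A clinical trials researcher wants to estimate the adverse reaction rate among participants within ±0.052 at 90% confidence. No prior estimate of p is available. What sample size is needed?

Conservative approach: use p = 0.5 (maximizes p(1-p) = 0.25). n = z²(0.25)/E² = 1.645²×0.25/0.052² = 250.2 → n = 251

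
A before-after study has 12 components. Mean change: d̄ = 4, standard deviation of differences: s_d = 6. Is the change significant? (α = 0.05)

t = d̄/(s_d/√n) = 4/(6/√12) = 2.309. df = 11, critical t = ±2.201. Reject H₀.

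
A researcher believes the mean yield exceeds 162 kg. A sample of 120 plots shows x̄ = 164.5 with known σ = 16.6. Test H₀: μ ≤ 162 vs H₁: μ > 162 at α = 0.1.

z = 1.65. Critical value: 1.28. Reject H₀.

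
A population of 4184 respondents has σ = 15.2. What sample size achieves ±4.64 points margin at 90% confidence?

Without FPC: n₀ = (1.645×15.2/4.64)² = 29.039. With FPC: n = n₀N/(n₀+N-1) = 28.8 → n = 29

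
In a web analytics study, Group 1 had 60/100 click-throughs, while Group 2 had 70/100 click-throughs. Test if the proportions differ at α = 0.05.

p̂₁ = 0.6, p̂₂ = 0.7, pooled p̂ = 0.65. z = -1.482. Critical: ±1.96. Fail to reject H₀.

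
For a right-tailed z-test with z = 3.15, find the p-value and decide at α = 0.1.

p = P(Z > 3.15) = 1 - Φ(3.15) ≈ 0.0008. Since p < 0.1, reject H₀ (significant) at α = 0.1.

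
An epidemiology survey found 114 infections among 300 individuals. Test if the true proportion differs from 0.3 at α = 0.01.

p̂ = 0.38, p₀ = 0.3. z = (p̂ - p₀)/√(p₀(1-p₀)/n) = 3.024. Critical: ±2.576. Reject H₀.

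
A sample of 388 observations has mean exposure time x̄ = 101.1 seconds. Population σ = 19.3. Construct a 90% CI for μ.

CI = x̄ ± z*(σ/√n) = 101.1 ± 1.645(19.3/√388) = 101.1 ± 1.61 = (99.49, 102.71)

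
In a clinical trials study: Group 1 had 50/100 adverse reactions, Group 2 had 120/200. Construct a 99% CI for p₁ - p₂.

p̂₁ = 0.5, p̂₂ = 0.6. Difference = -0.1. CI = (-0.257, 0.057)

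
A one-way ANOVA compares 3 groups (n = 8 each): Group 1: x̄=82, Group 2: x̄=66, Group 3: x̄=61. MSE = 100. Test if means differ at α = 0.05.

Grand mean = 69.67. SS_between = 1925.33, MS_between = 962.67. F = 9.627, F_crit ≈ 3.467. Reject H₀.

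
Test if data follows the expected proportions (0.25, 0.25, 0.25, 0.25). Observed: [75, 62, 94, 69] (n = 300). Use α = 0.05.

Expected: [75.0, 75.0, 75.0, 75.0]. χ² = 7.547. df = 3, critical = 7.815. Fail to reject H₀.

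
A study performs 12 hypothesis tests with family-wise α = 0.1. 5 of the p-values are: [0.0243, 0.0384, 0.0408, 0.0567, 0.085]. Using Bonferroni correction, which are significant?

Bonferroni α = 0.1/12 = 0.00833. None of the given p-values are significant.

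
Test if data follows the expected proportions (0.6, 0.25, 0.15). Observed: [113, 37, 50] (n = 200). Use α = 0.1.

Expected: [120.0, 50.0, 30.0]. χ² = 17.122. df = 2, critical = 4.605. Reject H₀.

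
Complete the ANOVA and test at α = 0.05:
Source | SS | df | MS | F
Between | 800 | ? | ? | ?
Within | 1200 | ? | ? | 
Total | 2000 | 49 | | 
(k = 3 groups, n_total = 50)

df_between = 2, df_within = 47. MS_between = 400.0, MS_within = 25.53. F = 15.667, F_crit ≈ 3.195. Reject H₀.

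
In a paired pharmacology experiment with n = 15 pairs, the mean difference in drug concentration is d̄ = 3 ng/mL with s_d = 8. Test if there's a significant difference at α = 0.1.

t = d̄/(s_d/√n) = 3/(8/√15) = 1.452. df = 14, critical t = ±1.761. Fail to reject H₀.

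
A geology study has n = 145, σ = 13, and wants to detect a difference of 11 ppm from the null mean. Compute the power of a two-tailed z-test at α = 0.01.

SE = σ/√n = 13/√145 = 1.08. Non-centrality λ = d/SE = 11/1.08 = 10.189. Power ≈ Φ(λ - z_{α/2}) = Φ(10.189 - 2.576) = Φ(7.613) = 1.0.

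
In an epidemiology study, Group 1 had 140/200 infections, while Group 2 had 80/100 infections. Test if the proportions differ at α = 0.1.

p̂₁ = 0.7, p̂₂ = 0.8, pooled p̂ = 0.733. z = -1.846. Critical: ±1.645. Reject H₀.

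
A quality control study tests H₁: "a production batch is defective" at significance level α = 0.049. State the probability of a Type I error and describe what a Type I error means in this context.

P(Type I error) = α = 0.049. A Type I error is rejecting H₀ when H₀ is actually true (false positive) — here, concluding that a production batch is defective when in fact this is not the case. Consequence: scrapping a good batch — wasted material and cost for no reason.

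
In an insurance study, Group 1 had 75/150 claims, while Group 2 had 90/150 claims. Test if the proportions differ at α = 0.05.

p̂₁ = 0.5, p̂₂ = 0.6, pooled p̂ = 0.55. z = -1.741. Critical: ±1.96. Fail to reject H₀.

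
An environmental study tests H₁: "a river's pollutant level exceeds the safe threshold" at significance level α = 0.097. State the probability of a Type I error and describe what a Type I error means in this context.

P(Type I error) = α = 0.097. A Type I error is rejecting H₀ when H₀ is actually true (false positive) — here, concluding that a river's pollutant level exceeds the safe threshold when in fact this is not the case. Consequence: shutting down a compliant factory unnecessarily.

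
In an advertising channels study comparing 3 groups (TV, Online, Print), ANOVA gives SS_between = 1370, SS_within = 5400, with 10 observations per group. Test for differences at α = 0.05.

df_between = 2, df_within = 27. F = MS_between/MS_within = 685.0/200.0 = 3.425. F_crit ≈ 3.354. Reject H₀. At least one mean differs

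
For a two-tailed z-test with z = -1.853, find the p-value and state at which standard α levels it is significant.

p = 2·P(Z > |-1.853|) = 2·(1 - Φ(1.853)) ≈ 0.0639. Significant at α = 0.1.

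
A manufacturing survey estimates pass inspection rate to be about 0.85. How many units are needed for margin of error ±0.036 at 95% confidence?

n = z²p(1-p)/E² = 1.96²×0.85×0.15/0.036² = 377.9 → n = 378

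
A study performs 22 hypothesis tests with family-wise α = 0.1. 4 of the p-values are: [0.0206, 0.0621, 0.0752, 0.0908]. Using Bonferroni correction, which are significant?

Bonferroni α = 0.1/22 = 0.00455. None of the given p-values are significant.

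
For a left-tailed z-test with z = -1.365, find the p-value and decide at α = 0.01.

p = P(Z < -1.365) = Φ(-1.365) ≈ 0.0861. Since p ≥ 0.01, fail to reject H₀ (not significant) at α = 0.01.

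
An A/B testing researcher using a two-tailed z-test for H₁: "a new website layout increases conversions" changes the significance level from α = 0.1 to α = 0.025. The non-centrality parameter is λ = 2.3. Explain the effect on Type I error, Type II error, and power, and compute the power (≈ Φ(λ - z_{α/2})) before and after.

Decreasing α from 0.1 to 0.025:
• Type I error rate decreases (α is the Type I rate by definition).
• Critical value moves from z_{α/2} = 1.645 to 2.241, so power = Φ(λ - z_{α/2}) goes from Φ(2.3 - 1.645) = 0.744 to Φ(2.3 - 2.241) = 0.524.
• Type II error rate β = 1 - power therefore increases (0.256 → 0.476).
Appropriate when false positives are costly — here, rolling out a layout that doesn't actually help — wasted engineering effort.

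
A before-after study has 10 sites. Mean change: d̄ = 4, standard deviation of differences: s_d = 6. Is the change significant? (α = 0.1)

t = d̄/(s_d/√n) = 4/(6/√10) = 2.108. df = 9, critical t = ±1.833. Reject H₀.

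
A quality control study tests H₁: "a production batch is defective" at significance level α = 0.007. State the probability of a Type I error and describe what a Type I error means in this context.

P(Type I error) = α = 0.007. A Type I error is rejecting H₀ when H₀ is actually true (false positive) — here, concluding that a production batch is defective when in fact this is not the case. Consequence: scrapping a good batch — wasted material and cost for no reason.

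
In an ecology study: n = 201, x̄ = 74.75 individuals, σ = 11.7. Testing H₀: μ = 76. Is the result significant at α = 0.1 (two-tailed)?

z = (74.75 - 76)/(11.7/√201) = -1.515. Since |z| ≤ 1.645, not significant at α = 0.1.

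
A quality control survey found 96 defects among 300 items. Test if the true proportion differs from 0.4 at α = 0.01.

p̂ = 0.32, p₀ = 0.4. z = (p̂ - p₀)/√(p₀(1-p₀)/n) = -2.828. Critical: ±2.576. Reject H₀.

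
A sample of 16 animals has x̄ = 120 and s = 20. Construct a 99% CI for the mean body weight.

CI = x̄ ± t*(s/√n) = 120 ± 2.947(20/√16) = (105.27, 134.74)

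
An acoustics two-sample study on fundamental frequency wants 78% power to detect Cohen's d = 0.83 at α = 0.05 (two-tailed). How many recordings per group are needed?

z_{α/2} = 1.96, z_β = Φ⁻¹(0.78) = 0.772. For large effect (d = 0.83): n per group = 2(z_{α/2} + z_β)²/d² = 2(1.96 + 0.772)²/0.83² = 21.7 → 22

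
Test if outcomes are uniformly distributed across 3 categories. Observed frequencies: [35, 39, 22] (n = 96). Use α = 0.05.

Expected = 32 each. χ² = Σ(O-E)²/E = 4.938. df = 2, critical value = 5.991. Fail to reject H₀.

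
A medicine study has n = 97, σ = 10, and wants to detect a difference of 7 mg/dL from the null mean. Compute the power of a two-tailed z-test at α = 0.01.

SE = σ/√n = 10/√97 = 1.015. Non-centrality λ = d/SE = 7/1.015 = 6.894. Power ≈ Φ(λ - z_{α/2}) = Φ(6.894 - 2.576) = Φ(4.318) = 1.0.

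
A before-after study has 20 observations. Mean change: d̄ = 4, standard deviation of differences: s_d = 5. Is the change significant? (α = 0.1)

t = d̄/(s_d/√n) = 4/(5/√20) = 3.578. df = 19, critical t = ±1.729. Reject H₀.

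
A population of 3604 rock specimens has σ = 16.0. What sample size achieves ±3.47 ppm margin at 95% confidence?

Without FPC: n₀ = (1.96×16.0/3.47)² = 81.676. With FPC: n = n₀N/(n₀+N-1) = 79.9 → n = 80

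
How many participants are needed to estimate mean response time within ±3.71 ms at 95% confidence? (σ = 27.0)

n = (z*σ/E)² = (1.96×27.0/3.71)² = 203.5 → n = 204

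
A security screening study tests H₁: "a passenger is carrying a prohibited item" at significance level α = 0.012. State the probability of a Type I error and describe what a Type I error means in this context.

P(Type I error) = α = 0.012. A Type I error is rejecting H₀ when H₀ is actually true (false positive) — here, concluding that a passenger is carrying a prohibited item when in fact this is not the case. Consequence: detaining an innocent passenger — delay and inconvenience.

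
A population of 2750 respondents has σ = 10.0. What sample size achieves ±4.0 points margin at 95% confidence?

Without FPC: n₀ = (1.96×10.0/4.0)² = 24.01. With FPC: n = n₀N/(n₀+N-1) = 23.8 → n = 24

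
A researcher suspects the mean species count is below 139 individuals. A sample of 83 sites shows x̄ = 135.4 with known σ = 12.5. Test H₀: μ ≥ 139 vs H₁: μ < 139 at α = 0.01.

z = -2.624. Critical value: -2.33. Reject H₀.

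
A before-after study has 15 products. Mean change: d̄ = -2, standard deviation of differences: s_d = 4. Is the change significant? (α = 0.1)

t = d̄/(s_d/√n) = -2/(4/√15) = -1.936. df = 14, critical t = ±1.761. Reject H₀.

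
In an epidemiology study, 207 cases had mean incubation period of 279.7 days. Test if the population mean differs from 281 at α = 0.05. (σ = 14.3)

z = (x̄ - μ₀)/(σ/√n) = (279.7 - 281)/(14.3/√207) = -1.308. Critical value: ±1.96. Since |-1.308| ≤ 1.96, Fail to reject H₀.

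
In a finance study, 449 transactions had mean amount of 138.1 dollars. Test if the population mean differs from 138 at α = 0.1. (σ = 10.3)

z = (x̄ - μ₀)/(σ/√n) = (138.1 - 138)/(10.3/√449) = 0.206. Critical value: ±1.645. Since |0.206| ≤ 1.645, Fail to reject H₀.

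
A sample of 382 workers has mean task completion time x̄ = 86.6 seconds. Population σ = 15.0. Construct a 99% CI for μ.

CI = x̄ ± z*(σ/√n) = 86.6 ± 2.576(15.0/√382) = 86.6 ± 1.98 = (84.62, 88.58)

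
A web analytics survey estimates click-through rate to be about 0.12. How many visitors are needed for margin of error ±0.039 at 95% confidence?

n = z²p(1-p)/E² = 1.96²×0.12×0.88/0.039² = 266.7 → n = 267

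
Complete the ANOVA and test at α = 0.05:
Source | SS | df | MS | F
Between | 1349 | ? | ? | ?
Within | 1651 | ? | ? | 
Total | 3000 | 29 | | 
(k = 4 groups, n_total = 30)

df_between = 3, df_within = 26. MS_between = 449.67, MS_within = 63.5. F = 7.081, F_crit ≈ 2.975. Reject H₀.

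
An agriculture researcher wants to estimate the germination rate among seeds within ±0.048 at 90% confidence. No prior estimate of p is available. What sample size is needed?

Conservative approach: use p = 0.5 (maximizes p(1-p) = 0.25). n = z²(0.25)/E² = 1.645²×0.25/0.048² = 293.6 → n = 294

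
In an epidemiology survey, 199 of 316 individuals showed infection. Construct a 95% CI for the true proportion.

p̂ = 0.63. CI = p̂ ± z*√(p̂(1-p̂)/n) = (0.577, 0.683)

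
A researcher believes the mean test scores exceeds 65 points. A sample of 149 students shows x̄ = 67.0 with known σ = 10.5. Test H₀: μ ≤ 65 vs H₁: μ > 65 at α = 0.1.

z = 2.325. Critical value: 1.28. Reject H₀.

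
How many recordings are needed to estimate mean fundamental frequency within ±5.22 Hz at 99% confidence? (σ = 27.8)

n = (z*σ/E)² = (2.576×27.8/5.22)² = 188.2 → n = 189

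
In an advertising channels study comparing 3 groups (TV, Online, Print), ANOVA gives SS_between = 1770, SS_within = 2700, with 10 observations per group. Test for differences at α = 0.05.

df_between = 2, df_within = 27. F = MS_between/MS_within = 885.0/100.0 = 8.85. F_crit ≈ 3.354. Reject H₀. At least one mean differs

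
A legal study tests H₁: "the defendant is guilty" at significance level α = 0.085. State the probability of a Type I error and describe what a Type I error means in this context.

P(Type I error) = α = 0.085. A Type I error is rejecting H₀ when H₀ is actually true (false positive) — here, concluding that the defendant is guilty when in fact this is not the case. Consequence: convicting an innocent person.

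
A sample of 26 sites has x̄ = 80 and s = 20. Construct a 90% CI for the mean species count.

CI = x̄ ± t*(s/√n) = 80 ± 1.708(20/√26) = (73.3, 86.7)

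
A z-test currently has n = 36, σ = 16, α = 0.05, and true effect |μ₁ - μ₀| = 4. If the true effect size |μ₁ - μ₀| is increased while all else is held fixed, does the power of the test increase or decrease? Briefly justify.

Power increases: a larger true effect increases the non-centrality λ = |μ₁ - μ₀|/(σ/√n).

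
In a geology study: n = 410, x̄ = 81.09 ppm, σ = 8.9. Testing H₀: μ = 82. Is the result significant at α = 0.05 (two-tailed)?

z = (81.09 - 82)/(8.9/√410) = -2.07. Since |z| > 1.96, significant at α = 0.05.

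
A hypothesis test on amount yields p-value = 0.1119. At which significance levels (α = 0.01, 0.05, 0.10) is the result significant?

p = 0.1119. Not significant at any of the given levels.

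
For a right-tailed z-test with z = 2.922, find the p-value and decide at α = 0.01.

p = P(Z > 2.922) = 1 - Φ(2.922) ≈ 0.0017. Since p < 0.01, reject H₀ (significant) at α = 0.01.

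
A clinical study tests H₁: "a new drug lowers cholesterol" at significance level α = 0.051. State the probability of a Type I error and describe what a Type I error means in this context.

P(Type I error) = α = 0.051. A Type I error is rejecting H₀ when H₀ is actually true (false positive) — here, concluding that a new drug lowers cholesterol when in fact this is not the case. Consequence: approving an ineffective drug — patients take a useless medication and may skip effective alternatives.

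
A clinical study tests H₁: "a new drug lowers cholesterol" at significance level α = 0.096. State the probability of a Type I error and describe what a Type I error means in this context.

P(Type I error) = α = 0.096. A Type I error is rejecting H₀ when H₀ is actually true (false positive) — here, concluding that a new drug lowers cholesterol when in fact this is not the case. Consequence: approving an ineffective drug — patients take a useless medication and may skip effective alternatives.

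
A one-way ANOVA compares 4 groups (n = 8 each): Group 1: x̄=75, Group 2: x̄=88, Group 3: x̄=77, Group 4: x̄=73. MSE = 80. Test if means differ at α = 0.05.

Grand mean = 78.25. SS_between = 1078.0, MS_between = 359.33. F = 4.492, F_crit ≈ 2.947. Reject H₀.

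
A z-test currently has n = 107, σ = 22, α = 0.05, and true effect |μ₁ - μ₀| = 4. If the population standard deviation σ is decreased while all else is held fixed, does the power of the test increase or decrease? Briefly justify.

Power increases: a smaller σ shrinks the standard error σ/√n, moving the sampling distribution under H₁ further from the critical value.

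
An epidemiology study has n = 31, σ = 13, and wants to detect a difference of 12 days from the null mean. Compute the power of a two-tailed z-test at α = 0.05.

SE = σ/√n = 13/√31 = 2.335. Non-centrality λ = d/SE = 12/2.335 = 5.139. Power ≈ Φ(λ - z_{α/2}) = Φ(5.139 - 1.96) = Φ(3.179) = 0.999.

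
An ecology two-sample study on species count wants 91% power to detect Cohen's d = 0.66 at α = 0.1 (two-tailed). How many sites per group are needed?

z_{α/2} = 1.645, z_β = Φ⁻¹(0.91) = 1.341. For medium effect (d = 0.66): n per group = 2(z_{α/2} + z_β)²/d² = 2(1.645 + 1.341)²/0.66² = 40.9 → 41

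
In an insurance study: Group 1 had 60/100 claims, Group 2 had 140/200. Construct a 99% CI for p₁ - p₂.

p̂₁ = 0.6, p̂₂ = 0.7. Difference = -0.1. CI = (-0.251, 0.051)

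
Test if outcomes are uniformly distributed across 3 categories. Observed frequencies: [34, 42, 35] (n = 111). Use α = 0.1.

Expected = 37 each. χ² = Σ(O-E)²/E = 1.027. df = 2, critical value = 4.605. Fail to reject H₀.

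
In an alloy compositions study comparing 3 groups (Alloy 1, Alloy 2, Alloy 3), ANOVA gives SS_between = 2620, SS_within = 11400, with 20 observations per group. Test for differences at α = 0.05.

df_between = 2, df_within = 57. F = MS_between/MS_within = 1310.0/200.0 = 6.55. F_crit ≈ 3.159. Reject H₀. At least one mean differs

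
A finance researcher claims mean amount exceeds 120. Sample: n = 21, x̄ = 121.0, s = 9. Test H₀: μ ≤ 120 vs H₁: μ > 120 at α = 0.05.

t = (121.0 - 120)/(9/√21) = 0.509, df = 20. Critical t = 1.725. Fail to reject H₀.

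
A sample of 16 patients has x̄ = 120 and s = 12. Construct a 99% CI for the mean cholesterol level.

CI = x̄ ± t*(s/√n) = 120 ± 2.947(12/√16) = (111.16, 128.84)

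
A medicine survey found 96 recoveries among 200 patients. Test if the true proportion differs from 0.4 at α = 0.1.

p̂ = 0.48, p₀ = 0.4. z = (p̂ - p₀)/√(p₀(1-p₀)/n) = 2.309. Critical: ±1.645. Reject H₀.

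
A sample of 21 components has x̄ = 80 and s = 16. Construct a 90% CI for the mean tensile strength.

CI = x̄ ± t*(s/√n) = 80 ± 1.725(16/√21) = (73.98, 86.02)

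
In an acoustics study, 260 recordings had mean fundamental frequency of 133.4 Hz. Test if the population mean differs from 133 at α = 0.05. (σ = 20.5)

z = (x̄ - μ₀)/(σ/√n) = (133.4 - 133)/(20.5/√260) = 0.315. Critical value: ±1.96. Since |0.315| ≤ 1.96, Fail to reject H₀.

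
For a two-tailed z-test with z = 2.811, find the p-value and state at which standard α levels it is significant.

p = 2·P(Z > |2.811|) = 2·(1 - Φ(2.811)) ≈ 0.0049. Significant at α = 0.1; Significant at α = 0.05; Significant at α = 0.01.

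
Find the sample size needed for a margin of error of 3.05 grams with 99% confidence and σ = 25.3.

n = (z*σ/E)² = (2.576×25.3/3.05)² = 456.6 → n = 457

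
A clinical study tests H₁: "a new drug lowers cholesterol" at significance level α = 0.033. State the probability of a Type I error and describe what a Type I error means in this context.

P(Type I error) = α = 0.033. A Type I error is rejecting H₀ when H₀ is actually true (false positive) — here, concluding that a new drug lowers cholesterol when in fact this is not the case. Consequence: approving an ineffective drug — patients take a useless medication and may skip effective alternatives.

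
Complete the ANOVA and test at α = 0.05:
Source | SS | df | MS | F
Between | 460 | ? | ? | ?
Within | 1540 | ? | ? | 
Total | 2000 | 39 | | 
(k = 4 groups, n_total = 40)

df_between = 3, df_within = 36. MS_between = 153.33, MS_within = 42.78. F = 3.584, F_crit ≈ 2.866. Reject H₀.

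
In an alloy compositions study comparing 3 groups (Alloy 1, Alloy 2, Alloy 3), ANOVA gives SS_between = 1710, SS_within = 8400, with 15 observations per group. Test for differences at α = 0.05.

df_between = 2, df_within = 42. F = MS_between/MS_within = 855.0/200.0 = 4.275. F_crit ≈ 3.22. Reject H₀. At least one mean differs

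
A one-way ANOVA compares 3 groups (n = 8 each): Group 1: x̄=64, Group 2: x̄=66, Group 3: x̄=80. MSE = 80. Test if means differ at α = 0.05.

Grand mean = 70.0. SS_between = 1216.0, MS_between = 608.0. F = 7.6, F_crit ≈ 3.467. Reject H₀.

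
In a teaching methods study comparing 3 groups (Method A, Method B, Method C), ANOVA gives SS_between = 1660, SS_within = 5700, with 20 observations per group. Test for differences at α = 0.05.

df_between = 2, df_within = 57. F = MS_between/MS_within = 830.0/100.0 = 8.3. F_crit ≈ 3.159. Reject H₀. At least one mean differs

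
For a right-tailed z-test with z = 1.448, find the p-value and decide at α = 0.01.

p = P(Z > 1.448) = 1 - Φ(1.448) ≈ 0.0738. Since p ≥ 0.01, fail to reject H₀ (not significant) at α = 0.01.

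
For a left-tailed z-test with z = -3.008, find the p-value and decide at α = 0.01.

p = P(Z < -3.008) = Φ(-3.008) ≈ 0.0013. Since p < 0.01, reject H₀ (significant) at α = 0.01.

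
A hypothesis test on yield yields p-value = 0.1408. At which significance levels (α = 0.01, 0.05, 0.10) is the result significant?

p = 0.1408. Not significant at any of the given levels.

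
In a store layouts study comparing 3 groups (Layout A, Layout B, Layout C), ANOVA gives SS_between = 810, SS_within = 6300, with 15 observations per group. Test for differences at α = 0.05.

df_between = 2, df_within = 42. F = MS_between/MS_within = 405.0/150.0 = 2.7. F_crit ≈ 3.22. Fail to reject H₀.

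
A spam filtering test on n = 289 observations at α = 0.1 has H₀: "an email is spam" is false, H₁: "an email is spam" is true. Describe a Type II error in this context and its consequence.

Type II error: failing to reject H₀ when it is false — concluding that an email is spam is not supported when in fact it is. Consequence: a spam email lands in the inbox.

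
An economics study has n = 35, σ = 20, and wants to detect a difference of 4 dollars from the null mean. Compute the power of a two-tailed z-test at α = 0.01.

SE = σ/√n = 20/√35 = 3.381. Non-centrality λ = d/SE = 4/3.381 = 1.183. Power ≈ Φ(λ - z_{α/2}) = Φ(1.183 - 2.576) = Φ(-1.393) = 0.082.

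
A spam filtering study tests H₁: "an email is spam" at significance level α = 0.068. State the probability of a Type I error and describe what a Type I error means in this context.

P(Type I error) = α = 0.068. A Type I error is rejecting H₀ when H₀ is actually true (false positive) — here, concluding that an email is spam when in fact this is not the case. Consequence: a legitimate email is sent to the spam folder and the user misses it.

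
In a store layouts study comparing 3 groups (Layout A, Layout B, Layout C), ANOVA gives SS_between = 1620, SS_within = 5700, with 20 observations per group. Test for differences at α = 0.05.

df_between = 2, df_within = 57. F = MS_between/MS_within = 810.0/100.0 = 8.1. F_crit ≈ 3.159. Reject H₀. At least one mean differs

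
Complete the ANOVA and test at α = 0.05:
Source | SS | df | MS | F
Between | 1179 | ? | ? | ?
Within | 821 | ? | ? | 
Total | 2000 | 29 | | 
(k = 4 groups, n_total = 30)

df_between = 3, df_within = 26. MS_between = 393.0, MS_within = 31.58. F = 12.446, F_crit ≈ 2.975. Reject H₀.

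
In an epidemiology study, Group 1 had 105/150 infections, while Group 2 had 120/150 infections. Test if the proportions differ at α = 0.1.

p̂₁ = 0.7, p̂₂ = 0.8, pooled p̂ = 0.75. z = -2.0. Critical: ±1.645. Reject H₀.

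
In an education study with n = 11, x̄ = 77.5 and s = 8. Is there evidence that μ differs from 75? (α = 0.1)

t = (x̄ - μ₀)/(s/√n) = (77.5 - 75)/(8/√11) = 1.036. df = 10, critical t = ±1.812. Fail to reject H₀.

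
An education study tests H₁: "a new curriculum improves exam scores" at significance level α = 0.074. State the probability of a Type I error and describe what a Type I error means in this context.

P(Type I error) = α = 0.074. A Type I error is rejecting H₀ when H₀ is actually true (false positive) — here, concluding that a new curriculum improves exam scores when in fact this is not the case. Consequence: adopting a curriculum that gives no real benefit — disruption for nothing.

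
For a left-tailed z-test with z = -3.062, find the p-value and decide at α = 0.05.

p = P(Z < -3.062) = Φ(-3.062) ≈ 0.0011. Since p < 0.05, reject H₀ (significant) at α = 0.05.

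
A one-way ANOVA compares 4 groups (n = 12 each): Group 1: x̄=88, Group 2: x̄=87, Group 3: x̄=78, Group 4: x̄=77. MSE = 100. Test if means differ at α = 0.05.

Grand mean = 82.5. SS_between = 1212.0, MS_between = 404.0. F = 4.04, F_crit ≈ 2.816. Reject H₀.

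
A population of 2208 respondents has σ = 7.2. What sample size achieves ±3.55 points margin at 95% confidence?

Without FPC: n₀ = (1.96×7.2/3.55)² = 15.802. With FPC: n = n₀N/(n₀+N-1) = 15.7 → n = 16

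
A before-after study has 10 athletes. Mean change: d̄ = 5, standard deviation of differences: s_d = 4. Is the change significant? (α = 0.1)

t = d̄/(s_d/√n) = 5/(4/√10) = 3.953. df = 9, critical t = ±1.833. Reject H₀.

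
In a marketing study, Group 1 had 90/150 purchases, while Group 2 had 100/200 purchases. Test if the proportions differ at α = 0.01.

p̂₁ = 0.6, p̂₂ = 0.5, pooled p̂ = 0.543. z = 1.858. Critical: ±2.576. Fail to reject H₀.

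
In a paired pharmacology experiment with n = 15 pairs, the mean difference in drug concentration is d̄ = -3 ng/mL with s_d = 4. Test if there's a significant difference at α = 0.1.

t = d̄/(s_d/√n) = -3/(4/√15) = -2.905. df = 14, critical t = ±1.761. Reject H₀.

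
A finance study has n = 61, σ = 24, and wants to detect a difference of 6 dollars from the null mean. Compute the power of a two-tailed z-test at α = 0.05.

SE = σ/√n = 24/√61 = 3.073. Non-centrality λ = d/SE = 6/3.073 = 1.953. Power ≈ Φ(λ - z_{α/2}) = Φ(1.953 - 1.96) = Φ(-0.007) = 0.497.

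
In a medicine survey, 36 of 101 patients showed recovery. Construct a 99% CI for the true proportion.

p̂ = 0.356. CI = p̂ ± z*√(p̂(1-p̂)/n) = (0.234, 0.479)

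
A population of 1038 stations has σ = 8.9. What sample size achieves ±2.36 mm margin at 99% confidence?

Without FPC: n₀ = (2.576×8.9/2.36)² = 94.373. With FPC: n = n₀N/(n₀+N-1) = 86.6 → n = 87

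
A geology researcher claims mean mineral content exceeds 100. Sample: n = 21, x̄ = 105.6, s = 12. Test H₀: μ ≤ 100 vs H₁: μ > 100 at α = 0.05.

t = (105.6 - 100)/(12/√21) = 2.139, df = 20. Critical t = 1.725. Reject H₀.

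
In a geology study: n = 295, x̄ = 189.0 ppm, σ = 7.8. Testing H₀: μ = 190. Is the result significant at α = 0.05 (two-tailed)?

z = (189.0 - 190)/(7.8/√295) = -2.202. Since |z| > 1.96, significant at α = 0.05.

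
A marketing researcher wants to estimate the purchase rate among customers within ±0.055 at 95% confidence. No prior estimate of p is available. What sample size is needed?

Conservative approach: use p = 0.5 (maximizes p(1-p) = 0.25). n = z²(0.25)/E² = 1.96²×0.25/0.055² = 317.5 → n = 318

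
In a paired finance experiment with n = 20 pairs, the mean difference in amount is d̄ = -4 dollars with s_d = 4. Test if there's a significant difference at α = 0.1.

t = d̄/(s_d/√n) = -4/(4/√20) = -4.472. df = 19, critical t = ±1.729. Reject H₀.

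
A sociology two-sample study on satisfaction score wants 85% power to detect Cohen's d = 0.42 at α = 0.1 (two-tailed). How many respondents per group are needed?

z_{α/2} = 1.645, z_β = Φ⁻¹(0.85) = 1.036. For small effect (d = 0.42): n per group = 2(z_{α/2} + z_β)²/d² = 2(1.645 + 1.036)²/0.42² = 81.5 → 82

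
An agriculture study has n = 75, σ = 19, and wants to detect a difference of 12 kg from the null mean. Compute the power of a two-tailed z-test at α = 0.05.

SE = σ/√n = 19/√75 = 2.194. Non-centrality λ = d/SE = 12/2.194 = 5.47. Power ≈ Φ(λ - z_{α/2}) = Φ(5.47 - 1.96) = Φ(3.51) = 1.0.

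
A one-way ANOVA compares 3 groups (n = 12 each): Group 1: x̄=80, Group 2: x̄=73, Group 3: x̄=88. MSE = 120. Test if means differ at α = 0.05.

Grand mean = 80.33. SS_between = 1352.0, MS_between = 676.0. F = 5.633, F_crit ≈ 3.285. Reject H₀.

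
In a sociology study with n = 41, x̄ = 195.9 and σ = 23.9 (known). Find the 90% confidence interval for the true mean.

CI = x̄ ± z*(σ/√n) = 195.9 ± 1.645(23.9/√41) = 195.9 ± 6.14 = (189.76, 202.04)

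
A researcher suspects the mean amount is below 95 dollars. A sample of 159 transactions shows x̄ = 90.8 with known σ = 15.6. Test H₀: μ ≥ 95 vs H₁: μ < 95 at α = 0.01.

z = -3.395. Critical value: -2.33. Reject H₀.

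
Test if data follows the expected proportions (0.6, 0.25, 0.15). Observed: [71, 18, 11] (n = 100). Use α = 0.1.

Expected: [60.0, 25.0, 15.0]. χ² = 5.043. df = 2, critical = 4.605. Reject H₀.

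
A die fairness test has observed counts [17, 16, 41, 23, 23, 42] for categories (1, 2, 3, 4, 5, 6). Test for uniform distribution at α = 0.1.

Expected = 27 each. χ² = Σ(O-E)²/E = 24.963. df = 5, critical value = 9.236. Reject H₀.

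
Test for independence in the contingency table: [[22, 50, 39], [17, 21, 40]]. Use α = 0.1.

χ² = 6.949. df = 2, critical = 4.605. Reject H₀. Variables are dependent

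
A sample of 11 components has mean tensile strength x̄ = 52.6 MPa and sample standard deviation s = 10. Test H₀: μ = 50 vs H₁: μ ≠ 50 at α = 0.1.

t = (x̄ - μ₀)/(s/√n) = (52.6 - 50)/(10/√11) = 0.862. df = 10, critical t = ±1.812. Fail to reject H₀.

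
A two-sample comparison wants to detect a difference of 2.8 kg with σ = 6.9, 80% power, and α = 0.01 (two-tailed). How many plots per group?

n per group = 2(z_α/2 + z_β)²σ²/d² = 2×(2.576 + 0.84)²×6.9²/2.8² = 141.7 → n = 142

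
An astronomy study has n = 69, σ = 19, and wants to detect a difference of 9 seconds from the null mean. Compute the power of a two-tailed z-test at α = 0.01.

SE = σ/√n = 19/√69 = 2.287. Non-centrality λ = d/SE = 9/2.287 = 3.935. Power ≈ Φ(λ - z_{α/2}) = Φ(3.935 - 2.576) = Φ(1.359) = 0.913.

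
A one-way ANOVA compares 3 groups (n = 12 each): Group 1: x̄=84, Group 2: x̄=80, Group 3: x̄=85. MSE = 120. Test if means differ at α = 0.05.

Grand mean = 83.0. SS_between = 168.0, MS_between = 84.0. F = 0.7, F_crit ≈ 3.285. Fail to reject H₀.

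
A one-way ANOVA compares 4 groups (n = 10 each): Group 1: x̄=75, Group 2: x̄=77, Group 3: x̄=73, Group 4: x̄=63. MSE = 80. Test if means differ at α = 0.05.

Grand mean = 72.0. SS_between = 1160.0, MS_between = 386.67. F = 4.833, F_crit ≈ 2.866. Reject H₀.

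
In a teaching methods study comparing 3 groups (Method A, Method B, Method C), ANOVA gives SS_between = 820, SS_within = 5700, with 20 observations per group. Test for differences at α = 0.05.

df_between = 2, df_within = 57. F = MS_between/MS_within = 410.0/100.0 = 4.1. F_crit ≈ 3.159. Reject H₀. At least one mean differs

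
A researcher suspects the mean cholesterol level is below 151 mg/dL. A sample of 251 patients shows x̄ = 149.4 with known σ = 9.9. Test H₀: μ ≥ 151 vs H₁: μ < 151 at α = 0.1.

z = -2.56. Critical value: -1.28. Reject H₀.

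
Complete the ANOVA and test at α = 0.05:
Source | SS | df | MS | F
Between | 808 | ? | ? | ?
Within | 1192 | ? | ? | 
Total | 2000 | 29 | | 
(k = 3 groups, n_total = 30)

df_between = 2, df_within = 27. MS_between = 404.0, MS_within = 44.15. F = 9.151, F_crit ≈ 3.354. Reject H₀.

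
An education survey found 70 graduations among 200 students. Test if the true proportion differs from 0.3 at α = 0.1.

p̂ = 0.35, p₀ = 0.3. z = (p̂ - p₀)/√(p₀(1-p₀)/n) = 1.543. Critical: ±1.645. Fail to reject H₀.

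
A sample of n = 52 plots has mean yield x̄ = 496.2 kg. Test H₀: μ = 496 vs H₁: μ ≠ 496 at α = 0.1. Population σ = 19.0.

z = (x̄ - μ₀)/(σ/√n) = (496.2 - 496)/(19.0/√52) = 0.076. Critical value: ±1.645. Since |0.076| ≤ 1.645, Fail to reject H₀.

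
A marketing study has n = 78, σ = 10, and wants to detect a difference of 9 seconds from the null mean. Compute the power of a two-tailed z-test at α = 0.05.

SE = σ/√n = 10/√78 = 1.132. Non-centrality λ = d/SE = 9/1.132 = 7.949. Power ≈ Φ(λ - z_{α/2}) = Φ(7.949 - 1.96) = Φ(5.989) = 1.0.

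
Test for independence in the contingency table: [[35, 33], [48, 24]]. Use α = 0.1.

χ² = 3.346. df = 1, critical = 2.706. Reject H₀. Variables are dependent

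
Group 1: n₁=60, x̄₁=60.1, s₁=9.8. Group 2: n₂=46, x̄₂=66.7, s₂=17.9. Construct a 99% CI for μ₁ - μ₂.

Difference = -6.6. SE = √(9.8²/60 + 17.9²/46) = 2.927. CI = (-14.14, 0.94)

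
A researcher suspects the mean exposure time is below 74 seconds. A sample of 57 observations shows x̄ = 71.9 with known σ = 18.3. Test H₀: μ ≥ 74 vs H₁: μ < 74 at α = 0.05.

z = -0.866. Critical value: -1.645. Fail to reject H₀.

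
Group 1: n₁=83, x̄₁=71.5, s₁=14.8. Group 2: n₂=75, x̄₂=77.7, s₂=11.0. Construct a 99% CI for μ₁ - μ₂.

Difference = -6.2. SE = √(14.8²/83 + 11.0²/75) = 2.062. CI = (-11.51, -0.89)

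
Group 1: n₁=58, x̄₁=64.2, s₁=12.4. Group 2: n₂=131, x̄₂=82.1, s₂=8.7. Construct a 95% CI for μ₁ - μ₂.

Difference = -17.9. SE = √(12.4²/58 + 8.7²/131) = 1.797. CI = (-21.42, -14.38)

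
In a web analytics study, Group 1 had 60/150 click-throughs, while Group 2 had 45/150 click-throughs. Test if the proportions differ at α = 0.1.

p̂₁ = 0.4, p̂₂ = 0.3, pooled p̂ = 0.35. z = 1.816. Critical: ±1.645. Reject H₀.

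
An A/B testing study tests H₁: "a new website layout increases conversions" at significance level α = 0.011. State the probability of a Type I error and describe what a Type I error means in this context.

P(Type I error) = α = 0.011. A Type I error is rejecting H₀ when H₀ is actually true (false positive) — here, concluding that a new website layout increases conversions when in fact this is not the case. Consequence: rolling out a layout that doesn't actually help — wasted engineering effort.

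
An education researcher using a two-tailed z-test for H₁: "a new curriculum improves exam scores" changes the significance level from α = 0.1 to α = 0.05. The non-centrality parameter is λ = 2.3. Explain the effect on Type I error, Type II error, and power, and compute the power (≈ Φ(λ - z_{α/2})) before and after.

Decreasing α from 0.1 to 0.05:
• Type I error rate decreases (α is the Type I rate by definition).
• Critical value moves from z_{α/2} = 1.645 to 1.96, so power = Φ(λ - z_{α/2}) goes from Φ(2.3 - 1.645) = 0.744 to Φ(2.3 - 1.96) = 0.633.
• Type II error rate β = 1 - power therefore increases (0.256 → 0.367).
Appropriate when false positives are costly — here, adopting a curriculum that gives no real benefit — disruption for nothing.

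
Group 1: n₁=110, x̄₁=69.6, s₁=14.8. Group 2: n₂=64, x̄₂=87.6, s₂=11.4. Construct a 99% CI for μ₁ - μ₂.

Difference = -18.0. SE = √(14.8²/110 + 11.4²/64) = 2.005. CI = (-23.17, -12.83)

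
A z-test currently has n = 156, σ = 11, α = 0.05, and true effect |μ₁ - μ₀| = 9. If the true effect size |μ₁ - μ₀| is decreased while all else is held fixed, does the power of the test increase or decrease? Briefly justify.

Power decreases: a smaller true effect decreases the non-centrality λ = |μ₁ - μ₀|/(σ/√n).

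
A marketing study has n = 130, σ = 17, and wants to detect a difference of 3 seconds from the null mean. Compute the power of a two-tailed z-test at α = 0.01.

SE = σ/√n = 17/√130 = 1.491. Non-centrality λ = d/SE = 3/1.491 = 2.012. Power ≈ Φ(λ - z_{α/2}) = Φ(2.012 - 2.576) = Φ(-0.564) = 0.286.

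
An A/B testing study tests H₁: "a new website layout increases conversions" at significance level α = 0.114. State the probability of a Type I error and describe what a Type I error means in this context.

P(Type I error) = α = 0.114. A Type I error is rejecting H₀ when H₀ is actually true (false positive) — here, concluding that a new website layout increases conversions when in fact this is not the case. Consequence: rolling out a layout that doesn't actually help — wasted engineering effort.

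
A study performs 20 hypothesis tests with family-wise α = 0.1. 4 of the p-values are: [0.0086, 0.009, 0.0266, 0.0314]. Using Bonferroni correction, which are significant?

Bonferroni α = 0.1/20 = 0.005. None of the given p-values are significant.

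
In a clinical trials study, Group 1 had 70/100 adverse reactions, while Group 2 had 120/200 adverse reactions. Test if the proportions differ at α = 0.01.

p̂₁ = 0.7, p̂₂ = 0.6, pooled p̂ = 0.633. z = 1.694. Critical: ±2.576. Fail to reject H₀.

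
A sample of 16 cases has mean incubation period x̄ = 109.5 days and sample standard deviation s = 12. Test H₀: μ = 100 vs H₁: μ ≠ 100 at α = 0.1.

t = (x̄ - μ₀)/(s/√n) = (109.5 - 100)/(12/√16) = 3.167. df = 15, critical t = ±1.753. Reject H₀.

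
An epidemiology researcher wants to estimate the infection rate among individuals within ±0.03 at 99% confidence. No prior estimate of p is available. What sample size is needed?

Conservative approach: use p = 0.5 (maximizes p(1-p) = 0.25). n = z²(0.25)/E² = 2.576²×0.25/0.03² = 1843.3 → n = 1844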